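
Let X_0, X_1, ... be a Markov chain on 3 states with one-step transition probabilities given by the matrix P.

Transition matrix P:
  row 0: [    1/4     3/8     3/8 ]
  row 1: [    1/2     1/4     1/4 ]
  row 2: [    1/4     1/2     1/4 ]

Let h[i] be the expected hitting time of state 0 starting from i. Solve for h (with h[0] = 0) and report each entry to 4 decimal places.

h = [0.0000, 2.2857, 2.8571]

First-step conditioning: h[0] = 0; for i ≠ 0, h[i] = 1 + Σ_k P[i][k]·h[k].
  h[1] = 1 + 1/4·h[1] + 1/4·h[2]
  h[2] = 1 + 1/2·h[1] + 1/4·h[2]
Solving the 2×2 linear system over states ≠ 0 gives exactly h = [0, 16/7, 20/7] (h[0] = 0 is the target).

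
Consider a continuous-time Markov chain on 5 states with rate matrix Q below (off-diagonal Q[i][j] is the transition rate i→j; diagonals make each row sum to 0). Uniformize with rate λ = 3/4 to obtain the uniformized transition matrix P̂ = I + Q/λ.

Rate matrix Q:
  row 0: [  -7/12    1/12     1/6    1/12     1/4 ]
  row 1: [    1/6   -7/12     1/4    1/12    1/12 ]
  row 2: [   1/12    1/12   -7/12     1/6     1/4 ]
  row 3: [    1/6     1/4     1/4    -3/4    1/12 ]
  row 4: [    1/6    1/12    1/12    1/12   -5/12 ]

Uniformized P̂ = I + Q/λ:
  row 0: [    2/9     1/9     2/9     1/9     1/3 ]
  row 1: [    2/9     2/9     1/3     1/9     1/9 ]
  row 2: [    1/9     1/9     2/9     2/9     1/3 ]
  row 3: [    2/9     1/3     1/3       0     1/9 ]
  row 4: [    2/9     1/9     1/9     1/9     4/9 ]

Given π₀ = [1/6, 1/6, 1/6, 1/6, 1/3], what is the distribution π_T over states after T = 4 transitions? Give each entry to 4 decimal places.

t=0: π = [0.1667, 0.1667, 0.1667, 0.1667, 0.3333]
t=1: π = [0.2037, 0.1667, 0.2222, 0.1111, 0.2963]
t=2: π = [0.1975, 0.1543, 0.2202, 0.1235, 0.3045]
t=3: π = [0.1978, 0.1557, 0.2193, 0.1219, 0.3054]
t=4: π = [0.1979, 0.1555, 0.2191, 0.1219, 0.3056]

π = [0.1979, 0.1555, 0.2191, 0.1219, 0.3056]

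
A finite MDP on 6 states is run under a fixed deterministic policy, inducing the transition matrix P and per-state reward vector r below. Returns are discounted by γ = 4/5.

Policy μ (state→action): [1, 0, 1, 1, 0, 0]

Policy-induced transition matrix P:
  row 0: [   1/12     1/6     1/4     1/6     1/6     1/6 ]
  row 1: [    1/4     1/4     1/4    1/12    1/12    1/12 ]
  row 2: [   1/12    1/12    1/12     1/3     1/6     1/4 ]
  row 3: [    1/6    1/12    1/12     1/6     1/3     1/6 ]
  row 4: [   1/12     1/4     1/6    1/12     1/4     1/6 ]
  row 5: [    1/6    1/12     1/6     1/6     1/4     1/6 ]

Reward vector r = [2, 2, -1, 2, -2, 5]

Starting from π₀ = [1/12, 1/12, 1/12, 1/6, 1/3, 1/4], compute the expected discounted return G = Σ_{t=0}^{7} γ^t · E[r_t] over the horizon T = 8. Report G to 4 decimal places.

t=0: π = [0.0833, 0.0833, 0.0833, 0.1667, 0.3333, 0.2500], E[r] = 1.1667, γ^t·E[r] = 1.166667, running G = 1.166667
t=1: π = [0.1319, 0.1597, 0.1597, 0.1458, 0.2361, 0.1667], E[r] = 1.0764, γ^t·E[r] = 0.861111, running G = 2.027778
t=2: π = [0.1360, 0.1603, 0.1655, 0.1603, 0.2112, 0.1667], E[r] = 1.1586, γ^t·E[r] = 0.741481, running G = 2.769259
t=3: π = [0.1373, 0.1566, 0.1642, 0.1633, 0.2115, 0.1671], E[r] = 1.1626, γ^t·E[r] = 0.595259, running G = 3.364519
t=4: π = [0.1370, 0.1561, 0.1639, 0.1634, 0.2124, 0.1673], E[r] = 1.1608, γ^t·E[r] = 0.475452, running G = 3.839970
t=5: π = [0.1369, 0.1562, 0.1638, 0.1633, 0.2125, 0.1673], E[r] = 1.1604, γ^t·E[r] = 0.380232, running G = 4.220202
t=6: π = [0.1369, 0.1562, 0.1638, 0.1632, 0.2125, 0.1673], E[r] = 1.1603, γ^t·E[r] = 0.304179, running G = 4.524381
t=7: π = [0.1369, 0.1562, 0.1638, 0.1632, 0.2125, 0.1673], E[r] = 1.1604, γ^t·E[r] = 0.243346, running G = 4.767727

G = 4.7677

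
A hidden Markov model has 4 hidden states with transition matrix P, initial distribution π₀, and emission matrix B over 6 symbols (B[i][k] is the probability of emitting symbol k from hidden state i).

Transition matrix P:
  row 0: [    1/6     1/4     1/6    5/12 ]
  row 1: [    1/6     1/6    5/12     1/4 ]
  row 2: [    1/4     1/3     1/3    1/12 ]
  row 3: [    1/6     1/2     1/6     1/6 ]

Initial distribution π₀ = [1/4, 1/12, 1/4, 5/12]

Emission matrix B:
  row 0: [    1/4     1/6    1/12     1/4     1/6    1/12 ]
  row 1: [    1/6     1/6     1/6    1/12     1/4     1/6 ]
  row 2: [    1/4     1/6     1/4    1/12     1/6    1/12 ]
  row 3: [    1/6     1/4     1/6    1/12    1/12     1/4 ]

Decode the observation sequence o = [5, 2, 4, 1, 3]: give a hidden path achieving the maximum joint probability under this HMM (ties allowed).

path = [3, 1, 2, 2, 0]

t=0: δ = [2.083e-02, 1.389e-02, 2.083e-02, 1.042e-01]  (obs o_0=5)
t=1: δ = [1.447e-03, 8.681e-03, 4.340e-03, 2.894e-03]  ψ = [3, 3, 3, 3]  (obs o_1=2)
t=2: δ = [2.411e-04, 3.617e-04, 6.028e-04, 1.808e-04]  ψ = [1, 1, 1, 1]  (obs o_2=4)
t=3: δ = [2.512e-05, 3.349e-05, 3.349e-05, 2.512e-05]  ψ = [2, 2, 2, 0]  (obs o_3=1)
t=4: δ = [2.093e-06, 1.047e-06, 1.163e-06, 8.721e-07]  ψ = [2, 3, 1, 0]  (obs o_4=3)
backtrack: best end state = 0; path = [3, 1, 2, 2, 0]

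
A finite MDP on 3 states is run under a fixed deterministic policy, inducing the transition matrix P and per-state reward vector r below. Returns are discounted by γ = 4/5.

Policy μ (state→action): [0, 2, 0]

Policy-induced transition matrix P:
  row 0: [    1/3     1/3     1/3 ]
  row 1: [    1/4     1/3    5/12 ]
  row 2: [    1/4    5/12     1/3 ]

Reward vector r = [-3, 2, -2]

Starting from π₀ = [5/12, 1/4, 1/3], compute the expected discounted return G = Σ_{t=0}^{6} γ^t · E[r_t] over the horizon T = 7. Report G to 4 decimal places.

G = -3.8519

t=0: π = [0.4167, 0.2500, 0.3333], E[r] = -1.4167, γ^t·E[r] = -1.416667, running G = -1.416667
t=1: π = [0.2847, 0.3611, 0.3542], E[r] = -0.8403, γ^t·E[r] = -0.672222, running G = -2.088889
t=2: π = [0.2737, 0.3628, 0.3634], E[r] = -0.8223, γ^t·E[r] = -0.526296, running G = -2.615185
t=3: π = [0.2728, 0.3636, 0.3636], E[r] = -0.8183, γ^t·E[r] = -0.418988, running G = -3.034173
t=4: π = [0.2727, 0.3636, 0.3636], E[r] = -0.8182, γ^t·E[r] = -0.335139, running G = -3.369312
t=5: π = [0.2727, 0.3636, 0.3636], E[r] = -0.8182, γ^t·E[r] = -0.268102, running G = -3.637414
t=6: π = [0.2727, 0.3636, 0.3636], E[r] = -0.8182, γ^t·E[r] = -0.214482, running G = -3.851896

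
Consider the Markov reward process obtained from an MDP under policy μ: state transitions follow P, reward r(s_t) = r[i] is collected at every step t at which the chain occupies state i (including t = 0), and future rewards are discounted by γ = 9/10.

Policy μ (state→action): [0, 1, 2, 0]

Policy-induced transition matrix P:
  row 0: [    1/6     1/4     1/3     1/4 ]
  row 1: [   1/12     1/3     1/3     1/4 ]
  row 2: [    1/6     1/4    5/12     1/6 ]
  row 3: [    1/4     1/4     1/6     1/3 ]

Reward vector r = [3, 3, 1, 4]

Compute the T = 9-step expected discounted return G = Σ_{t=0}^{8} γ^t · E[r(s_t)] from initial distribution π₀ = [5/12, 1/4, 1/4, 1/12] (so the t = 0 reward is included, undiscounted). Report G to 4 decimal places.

t=0: π = [0.4167, 0.2500, 0.2500, 0.0833], E[r] = 2.5833, γ^t·E[r] = 2.583333, running G = 2.583333
t=1: π = [0.1528, 0.2708, 0.3403, 0.2361], E[r] = 2.5556, γ^t·E[r] = 2.300000, running G = 4.883333
t=2: π = [0.1638, 0.2726, 0.3223, 0.2413], E[r] = 2.5966, γ^t·E[r] = 2.103281, running G = 6.986615
t=3: π = [0.1641, 0.2727, 0.3200, 0.2432], E[r] = 2.6033, γ^t·E[r] = 1.897805, running G = 8.884419
t=4: π = [0.1642, 0.2727, 0.3195, 0.2436], E[r] = 2.6047, γ^t·E[r] = 1.708939, running G = 10.593358
t=5: π = [0.1642, 0.2727, 0.3194, 0.2437], E[r] = 2.6050, γ^t·E[r] = 1.538210, running G = 12.131568
t=6: π = [0.1642, 0.2727, 0.3193, 0.2437], E[r] = 2.6050, γ^t·E[r] = 1.384419, running G = 13.515987
t=7: π = [0.1642, 0.2727, 0.3193, 0.2437], E[r] = 2.6050, γ^t·E[r] = 1.245982, running G = 14.761969
t=8: π = [0.1642, 0.2727, 0.3193, 0.2437], E[r] = 2.6050, γ^t·E[r] = 1.121385, running G = 15.883354

G = 15.8834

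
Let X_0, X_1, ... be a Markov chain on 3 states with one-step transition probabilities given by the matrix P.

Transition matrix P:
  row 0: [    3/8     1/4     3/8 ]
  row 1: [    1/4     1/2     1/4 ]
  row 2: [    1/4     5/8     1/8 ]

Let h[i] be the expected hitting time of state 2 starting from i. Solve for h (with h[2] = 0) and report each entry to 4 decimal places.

h = [3.0000, 3.5000, 0.0000]

First-step conditioning: h[2] = 0; for i ≠ 2, h[i] = 1 + Σ_k P[i][k]·h[k].
  h[0] = 1 + 3/8·h[0] + 1/4·h[1]
  h[1] = 1 + 1/4·h[0] + 1/2·h[1]
Solving the 2×2 linear system over states ≠ 2 gives exactly h = [3, 7/2, 0] (h[2] = 0 is the target).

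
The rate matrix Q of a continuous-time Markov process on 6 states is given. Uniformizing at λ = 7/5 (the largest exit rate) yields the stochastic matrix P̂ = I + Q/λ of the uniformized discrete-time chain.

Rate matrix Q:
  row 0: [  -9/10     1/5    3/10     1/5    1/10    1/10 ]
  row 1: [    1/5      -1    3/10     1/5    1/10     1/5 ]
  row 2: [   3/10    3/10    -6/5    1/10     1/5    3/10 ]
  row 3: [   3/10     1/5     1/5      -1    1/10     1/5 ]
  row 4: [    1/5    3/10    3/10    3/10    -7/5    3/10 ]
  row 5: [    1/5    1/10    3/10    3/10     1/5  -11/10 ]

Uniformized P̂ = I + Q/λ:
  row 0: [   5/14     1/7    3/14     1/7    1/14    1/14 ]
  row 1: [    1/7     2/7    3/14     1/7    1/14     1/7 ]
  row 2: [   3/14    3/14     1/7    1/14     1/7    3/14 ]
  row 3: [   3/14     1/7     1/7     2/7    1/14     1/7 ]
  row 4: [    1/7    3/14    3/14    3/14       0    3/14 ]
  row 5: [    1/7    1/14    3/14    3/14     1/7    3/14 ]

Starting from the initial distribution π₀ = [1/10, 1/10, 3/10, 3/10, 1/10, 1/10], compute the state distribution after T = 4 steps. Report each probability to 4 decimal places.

π = [0.2145, 0.1766, 0.1885, 0.1718, 0.0898, 0.1588]

t=0: π = [0.1000, 0.1000, 0.3000, 0.3000, 0.1000, 0.1000]
t=1: π = [0.2071, 0.1786, 0.1714, 0.1786, 0.0929, 0.1714]
t=2: π = [0.2122, 0.1750, 0.1893, 0.1750, 0.0893, 0.1592]
t=3: π = [0.2144, 0.1764, 0.1883, 0.1721, 0.0899, 0.1590]
t=4: π = [0.2145, 0.1766, 0.1885, 0.1718, 0.0898, 0.1588]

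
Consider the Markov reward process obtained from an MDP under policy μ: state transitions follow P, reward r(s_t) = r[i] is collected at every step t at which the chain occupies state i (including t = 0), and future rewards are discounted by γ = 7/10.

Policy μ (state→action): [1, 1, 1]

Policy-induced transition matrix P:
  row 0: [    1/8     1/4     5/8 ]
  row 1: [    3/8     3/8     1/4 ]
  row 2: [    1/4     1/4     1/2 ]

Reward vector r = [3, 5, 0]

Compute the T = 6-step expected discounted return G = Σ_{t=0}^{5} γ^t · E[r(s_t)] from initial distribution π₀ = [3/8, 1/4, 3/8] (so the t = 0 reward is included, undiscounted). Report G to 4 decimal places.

t=0: π = [0.3750, 0.2500, 0.3750], E[r] = 2.3750, γ^t·E[r] = 2.375000, running G = 2.375000
t=1: π = [0.2344, 0.2813, 0.4844], E[r] = 2.1094, γ^t·E[r] = 1.476563, running G = 3.851563
t=2: π = [0.2559, 0.2852, 0.4590], E[r] = 2.1934, γ^t·E[r] = 1.074746, running G = 4.926309
t=3: π = [0.2537, 0.2856, 0.4607], E[r] = 2.1892, γ^t·E[r] = 0.750899, running G = 5.677207
t=4: π = [0.2540, 0.2857, 0.4603], E[r] = 2.1905, γ^t·E[r] = 0.525944, running G = 6.203151
t=5: π = [0.2540, 0.2857, 0.4603], E[r] = 2.1905, γ^t·E[r] = 0.368150, running G = 6.571301

G = 6.5713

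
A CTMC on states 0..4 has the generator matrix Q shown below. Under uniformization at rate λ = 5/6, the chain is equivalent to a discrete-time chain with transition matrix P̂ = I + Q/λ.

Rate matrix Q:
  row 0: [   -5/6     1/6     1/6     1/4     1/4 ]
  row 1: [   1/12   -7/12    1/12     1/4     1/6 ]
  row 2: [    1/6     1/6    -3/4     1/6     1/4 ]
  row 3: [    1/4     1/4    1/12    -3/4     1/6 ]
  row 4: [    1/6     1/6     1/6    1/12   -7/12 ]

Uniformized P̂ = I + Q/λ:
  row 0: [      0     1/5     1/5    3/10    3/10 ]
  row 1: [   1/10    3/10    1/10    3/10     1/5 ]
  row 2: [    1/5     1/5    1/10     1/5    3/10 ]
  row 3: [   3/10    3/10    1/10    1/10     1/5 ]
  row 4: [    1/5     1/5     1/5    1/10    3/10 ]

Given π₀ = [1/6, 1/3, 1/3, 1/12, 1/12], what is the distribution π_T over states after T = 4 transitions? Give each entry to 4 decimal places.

t=0: π = [0.1667, 0.3333, 0.3333, 0.0833, 0.0833]
t=1: π = [0.1417, 0.2417, 0.1250, 0.2333, 0.2583]
t=2: π = [0.1708, 0.2475, 0.1400, 0.1892, 0.2525]
t=3: π = [0.1600, 0.2437, 0.1423, 0.1977, 0.2563]
t=4: π = [0.1634, 0.2441, 0.1416, 0.1950, 0.2559]

π = [0.1634, 0.2441, 0.1416, 0.1950, 0.2559]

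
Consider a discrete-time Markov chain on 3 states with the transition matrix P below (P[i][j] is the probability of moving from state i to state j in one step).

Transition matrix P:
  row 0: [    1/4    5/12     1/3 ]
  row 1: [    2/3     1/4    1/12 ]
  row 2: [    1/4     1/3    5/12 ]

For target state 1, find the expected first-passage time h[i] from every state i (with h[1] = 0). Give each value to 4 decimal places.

First-step conditioning: h[1] = 0; for i ≠ 1, h[i] = 1 + Σ_k P[i][k]·h[k].
  h[0] = 1 + 1/4·h[0] + 1/3·h[2]
  h[2] = 1 + 1/4·h[0] + 5/12·h[2]
Solving the 2×2 linear system over states ≠ 1 gives exactly h = [44/17, 0, 48/17] (h[1] = 0 is the target).

h = [2.5882, 0.0000, 2.8235]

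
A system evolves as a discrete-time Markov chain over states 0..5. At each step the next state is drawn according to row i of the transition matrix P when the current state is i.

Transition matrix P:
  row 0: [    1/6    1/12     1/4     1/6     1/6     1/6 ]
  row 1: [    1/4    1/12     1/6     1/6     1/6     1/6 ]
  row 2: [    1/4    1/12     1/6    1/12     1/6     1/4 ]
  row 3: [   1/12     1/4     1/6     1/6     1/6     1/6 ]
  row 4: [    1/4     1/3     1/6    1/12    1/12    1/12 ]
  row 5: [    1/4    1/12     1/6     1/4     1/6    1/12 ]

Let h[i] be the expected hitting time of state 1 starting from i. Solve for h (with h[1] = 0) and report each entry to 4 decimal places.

First-step conditioning: h[1] = 0; for i ≠ 1, h[i] = 1 + Σ_k P[i][k]·h[k].
  h[0] = 1 + 1/6·h[0] + 1/4·h[2] + 1/6·h[3] + 1/6·h[4] + 1/6·h[5]
  h[2] = 1 + 1/4·h[0] + 1/6·h[2] + 1/12·h[3] + 1/6·h[4] + 1/4·h[5]
  h[3] = 1 + 1/12·h[0] + 1/6·h[2] + 1/6·h[3] + 1/6·h[4] + 1/6·h[5]
  h[4] = 1 + 1/4·h[0] + 1/6·h[2] + 1/12·h[3] + 1/12·h[4] + 1/12·h[5]
  h[5] = 1 + 1/4·h[0] + 1/6·h[2] + 1/4·h[3] + 1/6·h[4] + 1/12·h[5]
Solving the 5×5 linear system over states ≠ 1 gives exactly h = [8788/1291, 0, 8892/1291, 21944/3873, 20624/3873, 26000/3873] (h[1] = 0 is the target).

h = [6.8071, 0.0000, 6.8877, 5.6659, 5.3251, 6.7131]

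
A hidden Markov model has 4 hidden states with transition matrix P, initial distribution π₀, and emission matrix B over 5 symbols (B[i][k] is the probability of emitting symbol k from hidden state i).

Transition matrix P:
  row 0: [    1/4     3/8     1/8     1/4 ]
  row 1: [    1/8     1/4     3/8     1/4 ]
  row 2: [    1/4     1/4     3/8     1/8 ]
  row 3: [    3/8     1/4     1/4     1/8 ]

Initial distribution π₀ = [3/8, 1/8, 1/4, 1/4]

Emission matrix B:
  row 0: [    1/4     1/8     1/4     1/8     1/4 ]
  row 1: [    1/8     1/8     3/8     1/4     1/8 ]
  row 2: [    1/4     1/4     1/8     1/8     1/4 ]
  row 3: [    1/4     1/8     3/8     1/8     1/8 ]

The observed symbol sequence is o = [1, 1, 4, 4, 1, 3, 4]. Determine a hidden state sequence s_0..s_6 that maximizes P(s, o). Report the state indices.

path = [2, 2, 2, 2, 2, 1, 2]

t=0: δ = [4.688e-02, 1.562e-02, 6.250e-02, 3.125e-02]  (obs o_0=1)
t=1: δ = [1.953e-03, 2.197e-03, 5.859e-03, 1.465e-03]  ψ = [2, 0, 2, 0]  (obs o_1=1)
t=2: δ = [3.662e-04, 1.831e-04, 5.493e-04, 9.155e-05]  ψ = [2, 2, 2, 2]  (obs o_2=4)
t=3: δ = [3.433e-05, 1.717e-05, 5.150e-05, 1.144e-05]  ψ = [2, 0, 2, 0]  (obs o_3=4)
t=4: δ = [1.609e-06, 1.609e-06, 4.828e-06, 1.073e-06]  ψ = [2, 0, 2, 0]  (obs o_4=1)
t=5: δ = [1.509e-07, 3.017e-07, 2.263e-07, 7.544e-08]  ψ = [2, 2, 2, 2]  (obs o_5=3)
t=6: δ = [1.414e-08, 9.430e-09, 2.829e-08, 9.430e-09]  ψ = [2, 1, 1, 1]  (obs o_6=4)
backtrack: best end state = 2; path = [2, 2, 2, 2, 2, 1, 2]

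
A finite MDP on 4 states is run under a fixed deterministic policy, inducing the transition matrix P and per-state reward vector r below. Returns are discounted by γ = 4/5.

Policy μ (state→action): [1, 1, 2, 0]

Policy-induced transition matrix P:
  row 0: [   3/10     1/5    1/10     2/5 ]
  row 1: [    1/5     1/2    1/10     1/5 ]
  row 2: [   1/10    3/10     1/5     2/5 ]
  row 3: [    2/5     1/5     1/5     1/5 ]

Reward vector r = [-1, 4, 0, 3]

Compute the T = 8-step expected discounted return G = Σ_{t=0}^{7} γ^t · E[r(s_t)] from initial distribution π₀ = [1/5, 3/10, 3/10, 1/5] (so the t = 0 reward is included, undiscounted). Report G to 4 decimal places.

t=0: π = [0.2000, 0.3000, 0.3000, 0.2000], E[r] = 1.6000, γ^t·E[r] = 1.600000, running G = 1.600000
t=1: π = [0.2300, 0.3200, 0.1500, 0.3000], E[r] = 1.9500, γ^t·E[r] = 1.560000, running G = 3.160000
t=2: π = [0.2680, 0.3110, 0.1450, 0.2760], E[r] = 1.8040, γ^t·E[r] = 1.154560, running G = 4.314560
t=3: π = [0.2675, 0.3078, 0.1421, 0.2826], E[r] = 1.8115, γ^t·E[r] = 0.927488, running G = 5.242048
t=4: π = [0.2691, 0.3066, 0.1425, 0.2819], E[r] = 1.8029, γ^t·E[r] = 0.738468, running G = 5.980516
t=5: π = [0.2690, 0.3062, 0.1424, 0.2823], E[r] = 1.8027, γ^t·E[r] = 0.590716, running G = 6.571232
t=6: π = [0.2691, 0.3061, 0.1425, 0.2823], E[r] = 1.8022, γ^t·E[r] = 0.472435, running G = 7.043667
t=7: π = [0.2691, 0.3061, 0.1425, 0.2823], E[r] = 1.8022, γ^t·E[r] = 0.377939, running G = 7.421606

G = 7.4216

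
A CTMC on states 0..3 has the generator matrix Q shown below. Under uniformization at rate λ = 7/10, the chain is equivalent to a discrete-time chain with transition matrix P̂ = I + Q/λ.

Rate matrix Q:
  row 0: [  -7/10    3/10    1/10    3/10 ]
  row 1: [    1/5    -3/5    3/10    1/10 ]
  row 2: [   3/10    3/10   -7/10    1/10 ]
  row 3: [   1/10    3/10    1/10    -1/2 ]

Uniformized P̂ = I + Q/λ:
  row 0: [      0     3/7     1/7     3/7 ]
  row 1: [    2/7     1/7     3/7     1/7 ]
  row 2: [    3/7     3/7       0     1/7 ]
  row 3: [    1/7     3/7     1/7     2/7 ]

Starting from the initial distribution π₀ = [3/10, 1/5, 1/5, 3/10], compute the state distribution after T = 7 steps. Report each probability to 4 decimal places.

t=0: π = [0.3000, 0.2000, 0.2000, 0.3000]
t=1: π = [0.1857, 0.3714, 0.1714, 0.2714]
t=2: π = [0.2184, 0.3224, 0.2245, 0.2347]
t=3: π = [0.2219, 0.3364, 0.2029, 0.2388]
t=4: π = [0.2172, 0.3324, 0.2100, 0.2404]
t=5: π = [0.2193, 0.3336, 0.2078, 0.2393]
t=6: π = [0.2186, 0.3333, 0.2085, 0.2397]
t=7: π = [0.2188, 0.3334, 0.2083, 0.2395]

π = [0.2188, 0.3334, 0.2083, 0.2395]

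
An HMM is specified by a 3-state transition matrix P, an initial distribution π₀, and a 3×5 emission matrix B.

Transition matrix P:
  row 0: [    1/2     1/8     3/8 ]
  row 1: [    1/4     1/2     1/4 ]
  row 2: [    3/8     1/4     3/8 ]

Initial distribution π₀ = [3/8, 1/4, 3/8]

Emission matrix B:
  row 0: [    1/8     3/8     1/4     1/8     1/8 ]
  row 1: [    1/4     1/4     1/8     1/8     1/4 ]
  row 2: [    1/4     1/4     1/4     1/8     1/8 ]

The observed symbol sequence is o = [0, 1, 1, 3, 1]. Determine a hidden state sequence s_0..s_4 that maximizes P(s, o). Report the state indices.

path = [2, 0, 0, 0, 0]

t=0: δ = [4.688e-02, 6.250e-02, 9.375e-02]  (obs o_0=0)
t=1: δ = [1.318e-02, 7.812e-03, 8.789e-03]  ψ = [2, 1, 2]  (obs o_1=1)
t=2: δ = [2.472e-03, 9.766e-04, 1.236e-03]  ψ = [0, 1, 0]  (obs o_2=1)
t=3: δ = [1.545e-04, 6.104e-05, 1.159e-04]  ψ = [0, 1, 0]  (obs o_3=3)
t=4: δ = [2.897e-05, 7.629e-06, 1.448e-05]  ψ = [0, 1, 0]  (obs o_4=1)
backtrack: best end state = 0; path = [2, 0, 0, 0, 0]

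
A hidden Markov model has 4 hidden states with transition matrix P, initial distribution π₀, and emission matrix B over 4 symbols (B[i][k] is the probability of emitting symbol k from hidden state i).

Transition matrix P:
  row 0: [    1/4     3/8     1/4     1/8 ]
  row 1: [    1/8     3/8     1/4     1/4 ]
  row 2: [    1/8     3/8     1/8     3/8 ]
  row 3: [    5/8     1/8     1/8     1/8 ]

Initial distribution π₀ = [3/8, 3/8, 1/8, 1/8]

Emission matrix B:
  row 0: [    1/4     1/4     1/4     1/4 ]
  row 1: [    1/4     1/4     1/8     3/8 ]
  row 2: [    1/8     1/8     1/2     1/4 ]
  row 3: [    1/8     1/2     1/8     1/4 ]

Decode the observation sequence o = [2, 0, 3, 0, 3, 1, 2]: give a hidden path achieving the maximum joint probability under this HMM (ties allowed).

t=0: δ = [9.375e-02, 4.688e-02, 6.250e-02, 1.562e-02]  (obs o_0=2)
t=1: δ = [5.859e-03, 8.789e-03, 2.930e-03, 2.930e-03]  ψ = [0, 0, 0, 2]  (obs o_1=0)
t=2: δ = [4.578e-04, 1.236e-03, 5.493e-04, 5.493e-04]  ψ = [3, 1, 1, 1]  (obs o_2=3)
t=3: δ = [8.583e-05, 1.159e-04, 3.862e-05, 3.862e-05]  ψ = [3, 1, 1, 1]  (obs o_3=0)
t=4: δ = [6.035e-06, 1.629e-05, 7.242e-06, 7.242e-06]  ψ = [3, 1, 1, 1]  (obs o_4=3)
t=5: δ = [1.132e-06, 1.528e-06, 5.092e-07, 2.037e-06]  ψ = [3, 1, 1, 1]  (obs o_5=1)
t=6: δ = [3.183e-07, 7.161e-08, 1.910e-07, 4.774e-08]  ψ = [3, 1, 1, 1]  (obs o_6=2)
backtrack: best end state = 0; path = [0, 1, 1, 1, 1, 3, 0]

path = [0, 1, 1, 1, 1, 3, 0]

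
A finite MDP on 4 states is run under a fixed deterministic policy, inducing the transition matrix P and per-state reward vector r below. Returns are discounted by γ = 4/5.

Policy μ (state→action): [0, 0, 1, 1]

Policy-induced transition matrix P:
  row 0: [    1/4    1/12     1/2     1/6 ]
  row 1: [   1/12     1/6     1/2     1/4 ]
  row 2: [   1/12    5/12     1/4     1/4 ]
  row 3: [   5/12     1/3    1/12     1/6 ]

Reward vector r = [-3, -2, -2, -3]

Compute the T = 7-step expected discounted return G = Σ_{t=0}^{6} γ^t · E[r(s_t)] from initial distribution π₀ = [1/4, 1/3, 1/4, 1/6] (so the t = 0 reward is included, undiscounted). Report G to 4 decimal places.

G = -9.5027

t=0: π = [0.2500, 0.3333, 0.2500, 0.1667], E[r] = -2.4167, γ^t·E[r] = -2.416667, running G = -2.416667
t=1: π = [0.1806, 0.2361, 0.3681, 0.2153], E[r] = -2.3958, γ^t·E[r] = -1.916667, running G = -4.333333
t=2: π = [0.1852, 0.2795, 0.3183, 0.2170], E[r] = -2.4022, γ^t·E[r] = -1.537407, running G = -5.870741
t=3: π = [0.1865, 0.2670, 0.3300, 0.2165], E[r] = -2.4030, γ^t·E[r] = -1.230346, running G = -7.101086
t=4: π = [0.1866, 0.2697, 0.3273, 0.2164], E[r] = -2.4030, γ^t·E[r] = -0.984268, running G = -8.085355
t=5: π = [0.1866, 0.2690, 0.3280, 0.2164], E[r] = -2.4030, γ^t·E[r] = -0.787410, running G = -8.872765
t=6: π = [0.1866, 0.2692, 0.3278, 0.2164], E[r] = -2.4030, γ^t·E[r] = -0.629928, running G = -9.502693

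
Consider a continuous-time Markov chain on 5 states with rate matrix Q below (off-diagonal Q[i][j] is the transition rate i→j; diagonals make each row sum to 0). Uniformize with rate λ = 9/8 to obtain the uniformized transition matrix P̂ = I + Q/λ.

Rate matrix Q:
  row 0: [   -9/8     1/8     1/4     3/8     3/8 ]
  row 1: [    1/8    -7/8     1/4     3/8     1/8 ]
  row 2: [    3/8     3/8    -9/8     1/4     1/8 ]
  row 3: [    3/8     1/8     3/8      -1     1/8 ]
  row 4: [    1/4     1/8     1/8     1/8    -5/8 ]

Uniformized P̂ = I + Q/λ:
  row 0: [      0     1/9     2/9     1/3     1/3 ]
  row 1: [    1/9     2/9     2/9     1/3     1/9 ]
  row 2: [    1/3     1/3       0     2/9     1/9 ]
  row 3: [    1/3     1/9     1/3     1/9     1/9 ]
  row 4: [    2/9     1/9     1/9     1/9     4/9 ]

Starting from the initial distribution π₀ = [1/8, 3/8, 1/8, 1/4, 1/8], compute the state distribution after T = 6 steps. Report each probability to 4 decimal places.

π = [0.2022, 0.1700, 0.1800, 0.2138, 0.2338]

t=0: π = [0.1250, 0.3750, 0.1250, 0.2500, 0.1250]
t=1: π = [0.1944, 0.1806, 0.2083, 0.2361, 0.1806]
t=2: π = [0.2083, 0.1775, 0.1821, 0.2176, 0.2145]
t=3: π = [0.2006, 0.1713, 0.1821, 0.2171, 0.2289]
t=4: π = [0.2030, 0.1706, 0.1804, 0.2140, 0.2320]
t=5: π = [0.2020, 0.1702, 0.1801, 0.2142, 0.2335]
t=6: π = [0.2022, 0.1700, 0.1800, 0.2138, 0.2338]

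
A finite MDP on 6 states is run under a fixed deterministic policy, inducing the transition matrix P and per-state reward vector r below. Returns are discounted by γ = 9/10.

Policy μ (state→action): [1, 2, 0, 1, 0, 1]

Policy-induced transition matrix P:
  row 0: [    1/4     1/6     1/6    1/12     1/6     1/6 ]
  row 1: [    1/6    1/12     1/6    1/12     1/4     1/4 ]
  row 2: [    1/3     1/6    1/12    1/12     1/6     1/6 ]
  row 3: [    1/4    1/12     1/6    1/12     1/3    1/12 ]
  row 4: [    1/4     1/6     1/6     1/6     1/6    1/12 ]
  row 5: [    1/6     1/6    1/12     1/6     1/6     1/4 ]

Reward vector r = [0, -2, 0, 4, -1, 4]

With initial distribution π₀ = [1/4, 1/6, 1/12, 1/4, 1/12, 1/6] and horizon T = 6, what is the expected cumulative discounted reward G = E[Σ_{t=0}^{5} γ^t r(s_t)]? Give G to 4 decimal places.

t=0: π = [0.2500, 0.1667, 0.0833, 0.2500, 0.0833, 0.1667], E[r] = 1.2500, γ^t·E[r] = 1.250000, running G = 1.250000
t=1: π = [0.2292, 0.1319, 0.1458, 0.1042, 0.2222, 0.1667], E[r] = 0.5972, γ^t·E[r] = 0.537500, running G = 1.787500
t=2: π = [0.2373, 0.1470, 0.1406, 0.1157, 0.1950, 0.1644], E[r] = 0.6314, γ^t·E[r] = 0.511406, running G = 2.298906
t=3: π = [0.2358, 0.1448, 0.1413, 0.1133, 0.1982, 0.1667], E[r] = 0.6322, γ^t·E[r] = 0.460898, running G = 2.759805
t=4: π = [0.2358, 0.1452, 0.1410, 0.1137, 0.1976, 0.1667], E[r] = 0.6337, γ^t·E[r] = 0.415774, running G = 3.175578
t=5: π = [0.2358, 0.1451, 0.1410, 0.1137, 0.1977, 0.1667], E[r] = 0.6337, γ^t·E[r] = 0.374182, running G = 3.549761

G = 3.5498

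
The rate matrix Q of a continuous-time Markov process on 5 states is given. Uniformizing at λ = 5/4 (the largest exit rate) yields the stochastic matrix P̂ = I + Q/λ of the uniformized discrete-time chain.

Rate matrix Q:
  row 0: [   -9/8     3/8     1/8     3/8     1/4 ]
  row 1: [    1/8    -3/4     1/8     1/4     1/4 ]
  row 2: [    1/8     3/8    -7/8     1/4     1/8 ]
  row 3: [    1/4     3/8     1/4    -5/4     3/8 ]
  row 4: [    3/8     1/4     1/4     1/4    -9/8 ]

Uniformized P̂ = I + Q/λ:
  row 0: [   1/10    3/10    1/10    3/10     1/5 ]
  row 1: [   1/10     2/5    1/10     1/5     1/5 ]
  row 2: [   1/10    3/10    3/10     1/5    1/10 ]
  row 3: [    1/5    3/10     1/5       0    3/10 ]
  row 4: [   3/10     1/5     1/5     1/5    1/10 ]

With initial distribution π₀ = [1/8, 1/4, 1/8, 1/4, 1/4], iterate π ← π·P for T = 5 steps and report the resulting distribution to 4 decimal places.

t=0: π = [0.1250, 0.2500, 0.1250, 0.2500, 0.2500]
t=1: π = [0.1750, 0.3000, 0.1750, 0.1625, 0.1875]
t=2: π = [0.1538, 0.3113, 0.1700, 0.1850, 0.1800]
t=3: π = [0.1545, 0.3131, 0.1705, 0.1784, 0.1835]
t=4: π = [0.1545, 0.3130, 0.1703, 0.1798, 0.1824]
t=5: π = [0.1545, 0.3131, 0.1703, 0.1795, 0.1827]

π = [0.1545, 0.3131, 0.1703, 0.1795, 0.1827]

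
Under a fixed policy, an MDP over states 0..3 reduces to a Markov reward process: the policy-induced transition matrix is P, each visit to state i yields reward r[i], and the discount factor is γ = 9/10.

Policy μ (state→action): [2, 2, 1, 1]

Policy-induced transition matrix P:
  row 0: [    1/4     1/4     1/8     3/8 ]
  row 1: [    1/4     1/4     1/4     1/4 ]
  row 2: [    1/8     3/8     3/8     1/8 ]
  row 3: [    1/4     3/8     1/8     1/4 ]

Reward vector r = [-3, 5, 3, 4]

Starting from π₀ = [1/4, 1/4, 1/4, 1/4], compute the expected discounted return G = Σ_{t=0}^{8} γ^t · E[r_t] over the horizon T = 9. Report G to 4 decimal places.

t=0: π = [0.2500, 0.2500, 0.2500, 0.2500], E[r] = 2.2500, γ^t·E[r] = 2.250000, running G = 2.250000
t=1: π = [0.2188, 0.3125, 0.2188, 0.2500], E[r] = 2.5625, γ^t·E[r] = 2.306250, running G = 4.556250
t=2: π = [0.2227, 0.3086, 0.2188, 0.2500], E[r] = 2.5313, γ^t·E[r] = 2.050313, running G = 6.606563
t=3: π = [0.2227, 0.3086, 0.2183, 0.2505], E[r] = 2.5317, γ^t·E[r] = 1.845637, running G = 8.452200
t=4: π = [0.2227, 0.3086, 0.2181, 0.2505], E[r] = 2.5314, γ^t·E[r] = 1.660873, running G = 10.113073
t=5: π = [0.2227, 0.3086, 0.2181, 0.2506], E[r] = 2.5313, γ^t·E[r] = 1.494736, running G = 11.607809
t=6: π = [0.2227, 0.3086, 0.2181, 0.2506], E[r] = 2.5313, γ^t·E[r] = 1.345253, running G = 12.953062
t=7: π = [0.2227, 0.3086, 0.2181, 0.2506], E[r] = 2.5313, γ^t·E[r] = 1.210725, running G = 14.163787
t=8: π = [0.2227, 0.3086, 0.2181, 0.2506], E[r] = 2.5313, γ^t·E[r] = 1.089652, running G = 15.253438

G = 15.2534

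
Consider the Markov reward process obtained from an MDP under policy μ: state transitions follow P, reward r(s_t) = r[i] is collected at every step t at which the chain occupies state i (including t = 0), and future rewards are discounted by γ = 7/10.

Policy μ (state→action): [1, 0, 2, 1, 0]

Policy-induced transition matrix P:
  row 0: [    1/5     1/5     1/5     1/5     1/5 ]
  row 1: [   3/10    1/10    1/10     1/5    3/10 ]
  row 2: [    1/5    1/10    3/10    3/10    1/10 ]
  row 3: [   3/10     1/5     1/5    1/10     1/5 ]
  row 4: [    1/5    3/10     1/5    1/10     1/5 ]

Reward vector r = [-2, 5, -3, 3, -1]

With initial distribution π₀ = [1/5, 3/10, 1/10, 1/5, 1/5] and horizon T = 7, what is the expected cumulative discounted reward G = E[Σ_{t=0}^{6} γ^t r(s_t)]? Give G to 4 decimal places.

t=0: π = [0.2000, 0.3000, 0.1000, 0.2000, 0.2000], E[r] = 1.2000, γ^t·E[r] = 1.200000, running G = 1.200000
t=1: π = [0.2500, 0.1800, 0.1800, 0.1700, 0.2200], E[r] = 0.1500, γ^t·E[r] = 0.105000, running G = 1.305000
t=2: π = [0.2350, 0.1860, 0.2000, 0.1790, 0.2000], E[r] = 0.1970, γ^t·E[r] = 0.096530, running G = 1.401530
t=3: π = [0.2365, 0.1814, 0.2014, 0.1821, 0.1986], E[r] = 0.1775, γ^t·E[r] = 0.060883, running G = 1.462413
t=4: π = [0.2364, 0.1816, 0.2020, 0.1821, 0.1980], E[r] = 0.1774, γ^t·E[r] = 0.042596, running G = 1.505009
t=5: π = [0.2364, 0.1814, 0.2020, 0.1822, 0.1980], E[r] = 0.1770, γ^t·E[r] = 0.029744, running G = 1.534753
t=6: π = [0.2364, 0.1814, 0.2021, 0.1822, 0.1979], E[r] = 0.1770, γ^t·E[r] = 0.020819, running G = 1.555572

G = 1.5556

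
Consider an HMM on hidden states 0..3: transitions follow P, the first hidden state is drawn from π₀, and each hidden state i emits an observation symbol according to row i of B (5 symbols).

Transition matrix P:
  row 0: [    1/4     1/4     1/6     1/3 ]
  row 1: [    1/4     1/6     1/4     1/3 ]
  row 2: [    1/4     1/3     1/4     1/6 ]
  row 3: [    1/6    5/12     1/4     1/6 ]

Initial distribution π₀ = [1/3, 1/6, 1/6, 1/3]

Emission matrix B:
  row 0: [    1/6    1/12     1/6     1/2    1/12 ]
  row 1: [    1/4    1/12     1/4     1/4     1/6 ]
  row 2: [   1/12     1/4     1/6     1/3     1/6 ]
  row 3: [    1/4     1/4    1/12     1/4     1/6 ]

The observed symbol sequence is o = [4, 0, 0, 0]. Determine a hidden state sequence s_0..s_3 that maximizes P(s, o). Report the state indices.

t=0: δ = [2.778e-02, 2.778e-02, 2.778e-02, 5.556e-02]  (obs o_0=4)
t=1: δ = [1.543e-03, 5.787e-03, 1.157e-03, 2.315e-03]  ψ = [3, 3, 3, 0]  (obs o_1=0)
t=2: δ = [2.411e-04, 2.411e-04, 1.206e-04, 4.823e-04]  ψ = [1, 1, 1, 1]  (obs o_2=0)
t=3: δ = [1.340e-05, 5.023e-05, 1.005e-05, 2.009e-05]  ψ = [3, 3, 3, 0]  (obs o_3=0)
backtrack: best end state = 1; path = [3, 1, 3, 1]

path = [3, 1, 3, 1]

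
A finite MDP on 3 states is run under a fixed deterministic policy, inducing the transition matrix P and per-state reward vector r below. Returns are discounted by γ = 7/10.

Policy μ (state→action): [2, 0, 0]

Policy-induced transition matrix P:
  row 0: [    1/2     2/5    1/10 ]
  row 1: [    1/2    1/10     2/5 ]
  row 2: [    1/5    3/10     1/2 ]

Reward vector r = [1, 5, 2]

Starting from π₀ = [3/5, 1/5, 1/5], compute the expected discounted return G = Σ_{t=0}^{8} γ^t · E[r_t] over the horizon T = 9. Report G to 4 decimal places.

t=0: π = [0.6000, 0.2000, 0.2000], E[r] = 2.0000, γ^t·E[r] = 2.000000, running G = 2.000000
t=1: π = [0.4400, 0.3200, 0.2400], E[r] = 2.5200, γ^t·E[r] = 1.764000, running G = 3.764000
t=2: π = [0.4280, 0.2800, 0.2920], E[r] = 2.4120, γ^t·E[r] = 1.181880, running G = 4.945880
t=3: π = [0.4124, 0.2868, 0.3008], E[r] = 2.4480, γ^t·E[r] = 0.839664, running G = 5.785544
t=4: π = [0.4098, 0.2839, 0.3064], E[r] = 2.4419, γ^t·E[r] = 0.586295, running G = 6.371839
t=5: π = [0.4081, 0.2842, 0.3077], E[r] = 2.4445, γ^t·E[r] = 0.410848, running G = 6.782688
t=6: π = [0.4077, 0.2840, 0.3083], E[r] = 2.4442, γ^t·E[r] = 0.287560, running G = 7.070248
t=7: π = [0.4075, 0.2840, 0.3085], E[r] = 2.4444, γ^t·E[r] = 0.201309, running G = 7.271557
t=8: π = [0.4074, 0.2840, 0.3086], E[r] = 2.4444, γ^t·E[r] = 0.140916, running G = 7.412473

G = 7.4125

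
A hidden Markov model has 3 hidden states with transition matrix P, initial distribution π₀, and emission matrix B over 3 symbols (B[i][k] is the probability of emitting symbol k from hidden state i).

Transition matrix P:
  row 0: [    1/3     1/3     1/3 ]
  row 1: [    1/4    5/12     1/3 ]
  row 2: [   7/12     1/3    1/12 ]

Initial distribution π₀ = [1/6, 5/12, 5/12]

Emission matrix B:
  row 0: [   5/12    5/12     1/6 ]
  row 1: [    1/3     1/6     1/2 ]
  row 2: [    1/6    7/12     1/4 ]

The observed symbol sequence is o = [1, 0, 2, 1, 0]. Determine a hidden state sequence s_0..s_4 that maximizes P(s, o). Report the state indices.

path = [2, 0, 1, 2, 0]

t=0: δ = [6.944e-02, 6.944e-02, 2.431e-01]  (obs o_0=1)
t=1: δ = [5.908e-02, 2.701e-02, 3.858e-03]  ψ = [2, 2, 0]  (obs o_1=0)
t=2: δ = [3.282e-03, 9.846e-03, 4.923e-03]  ψ = [0, 0, 0]  (obs o_2=2)
t=3: δ = [1.197e-03, 6.838e-04, 1.915e-03]  ψ = [2, 1, 1]  (obs o_3=1)
t=4: δ = [4.653e-04, 2.127e-04, 6.648e-05]  ψ = [2, 2, 0]  (obs o_4=0)
backtrack: best end state = 0; path = [2, 0, 1, 2, 0]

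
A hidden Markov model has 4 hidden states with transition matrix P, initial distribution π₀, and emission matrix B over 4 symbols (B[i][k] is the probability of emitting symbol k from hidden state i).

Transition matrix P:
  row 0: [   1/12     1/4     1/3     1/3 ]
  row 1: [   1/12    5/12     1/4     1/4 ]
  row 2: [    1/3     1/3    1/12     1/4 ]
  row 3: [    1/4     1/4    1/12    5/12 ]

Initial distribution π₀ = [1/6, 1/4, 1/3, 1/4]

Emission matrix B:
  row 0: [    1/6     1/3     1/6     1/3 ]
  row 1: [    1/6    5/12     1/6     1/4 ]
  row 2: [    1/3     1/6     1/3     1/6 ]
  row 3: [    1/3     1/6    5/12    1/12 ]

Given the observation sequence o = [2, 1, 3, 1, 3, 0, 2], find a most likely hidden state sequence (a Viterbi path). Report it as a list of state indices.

t=0: δ = [2.778e-02, 4.167e-02, 1.111e-01, 1.042e-01]  (obs o_0=2)
t=1: δ = [1.235e-02, 1.543e-02, 1.736e-03, 7.234e-03]  ψ = [2, 2, 1, 3]  (obs o_1=1)
t=2: δ = [6.028e-04, 1.608e-03, 6.859e-04, 3.429e-04]  ψ = [3, 1, 0, 0]  (obs o_2=3)
t=3: δ = [7.621e-05, 2.791e-04, 6.698e-05, 6.698e-05]  ψ = [2, 1, 1, 1]  (obs o_3=1)
t=4: δ = [7.752e-06, 2.907e-05, 1.163e-05, 5.814e-06]  ψ = [1, 1, 1, 1]  (obs o_4=3)
t=5: δ = [6.460e-07, 2.019e-06, 2.423e-06, 2.423e-06]  ψ = [2, 1, 1, 1]  (obs o_5=0)
t=6: δ = [1.346e-07, 1.402e-07, 1.682e-07, 4.206e-07]  ψ = [2, 1, 1, 3]  (obs o_6=2)
backtrack: best end state = 3; path = [2, 1, 1, 1, 1, 3, 3]

path = [2, 1, 1, 1, 1, 3, 3]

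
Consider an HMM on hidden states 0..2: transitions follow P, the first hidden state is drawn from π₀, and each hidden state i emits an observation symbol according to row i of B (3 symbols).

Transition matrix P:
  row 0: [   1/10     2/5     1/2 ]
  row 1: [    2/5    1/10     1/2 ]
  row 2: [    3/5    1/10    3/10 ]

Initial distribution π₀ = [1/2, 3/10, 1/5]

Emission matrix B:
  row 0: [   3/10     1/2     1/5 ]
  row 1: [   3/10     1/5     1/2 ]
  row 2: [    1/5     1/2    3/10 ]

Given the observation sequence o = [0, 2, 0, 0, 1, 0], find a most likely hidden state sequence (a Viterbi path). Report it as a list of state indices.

path = [0, 1, 2, 0, 2, 0]

t=0: δ = [1.500e-01, 9.000e-02, 4.000e-02]  (obs o_0=0)
t=1: δ = [7.200e-03, 3.000e-02, 2.250e-02]  ψ = [1, 0, 0]  (obs o_1=2)
t=2: δ = [4.050e-03, 9.000e-04, 3.000e-03]  ψ = [2, 1, 1]  (obs o_2=0)
t=3: δ = [5.400e-04, 4.860e-04, 4.050e-04]  ψ = [2, 0, 0]  (obs o_3=0)
t=4: δ = [1.215e-04, 4.320e-05, 1.350e-04]  ψ = [2, 0, 0]  (obs o_4=1)
t=5: δ = [2.430e-05, 1.458e-05, 1.215e-05]  ψ = [2, 0, 0]  (obs o_5=0)
backtrack: best end state = 0; path = [0, 1, 2, 0, 2, 0]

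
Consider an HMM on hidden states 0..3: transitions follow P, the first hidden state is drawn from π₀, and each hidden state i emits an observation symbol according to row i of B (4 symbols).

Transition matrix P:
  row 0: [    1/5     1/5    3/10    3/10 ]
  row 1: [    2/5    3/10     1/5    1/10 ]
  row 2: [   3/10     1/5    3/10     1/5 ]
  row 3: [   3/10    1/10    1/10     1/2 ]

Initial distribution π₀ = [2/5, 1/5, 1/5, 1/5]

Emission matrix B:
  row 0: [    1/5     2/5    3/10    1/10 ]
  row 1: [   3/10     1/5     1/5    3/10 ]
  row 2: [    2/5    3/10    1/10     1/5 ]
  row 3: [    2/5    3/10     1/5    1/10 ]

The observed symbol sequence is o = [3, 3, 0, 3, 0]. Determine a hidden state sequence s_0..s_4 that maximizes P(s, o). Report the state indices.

path = [1, 1, 1, 1, 1]

t=0: δ = [4.000e-02, 6.000e-02, 4.000e-02, 2.000e-02]  (obs o_0=3)
t=1: δ = [2.400e-03, 5.400e-03, 2.400e-03, 1.200e-03]  ψ = [1, 1, 0, 0]  (obs o_1=3)
t=2: δ = [4.320e-04, 4.860e-04, 4.320e-04, 2.880e-04]  ψ = [1, 1, 1, 0]  (obs o_2=0)
t=3: δ = [1.944e-05, 4.374e-05, 2.592e-05, 1.440e-05]  ψ = [1, 1, 0, 3]  (obs o_3=3)
t=4: δ = [3.499e-06, 3.937e-06, 3.499e-06, 2.880e-06]  ψ = [1, 1, 1, 3]  (obs o_4=0)
backtrack: best end state = 1; path = [1, 1, 1, 1, 1]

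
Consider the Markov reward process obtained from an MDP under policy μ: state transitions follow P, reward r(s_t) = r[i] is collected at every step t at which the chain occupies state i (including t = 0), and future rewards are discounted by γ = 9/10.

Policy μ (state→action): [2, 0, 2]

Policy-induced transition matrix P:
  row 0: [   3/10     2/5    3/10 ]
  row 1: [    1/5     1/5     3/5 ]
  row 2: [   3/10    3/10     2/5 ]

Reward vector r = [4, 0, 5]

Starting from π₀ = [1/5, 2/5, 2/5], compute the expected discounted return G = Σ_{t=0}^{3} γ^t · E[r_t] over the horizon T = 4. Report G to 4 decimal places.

t=0: π = [0.2000, 0.4000, 0.4000], E[r] = 2.8000, γ^t·E[r] = 2.800000, running G = 2.800000
t=1: π = [0.2600, 0.2800, 0.4600], E[r] = 3.3400, γ^t·E[r] = 3.006000, running G = 5.806000
t=2: π = [0.2720, 0.2980, 0.4300], E[r] = 3.2380, γ^t·E[r] = 2.622780, running G = 8.428780
t=3: π = [0.2702, 0.2974, 0.4324], E[r] = 3.2428, γ^t·E[r] = 2.364001, running G = 10.792781

G = 10.7928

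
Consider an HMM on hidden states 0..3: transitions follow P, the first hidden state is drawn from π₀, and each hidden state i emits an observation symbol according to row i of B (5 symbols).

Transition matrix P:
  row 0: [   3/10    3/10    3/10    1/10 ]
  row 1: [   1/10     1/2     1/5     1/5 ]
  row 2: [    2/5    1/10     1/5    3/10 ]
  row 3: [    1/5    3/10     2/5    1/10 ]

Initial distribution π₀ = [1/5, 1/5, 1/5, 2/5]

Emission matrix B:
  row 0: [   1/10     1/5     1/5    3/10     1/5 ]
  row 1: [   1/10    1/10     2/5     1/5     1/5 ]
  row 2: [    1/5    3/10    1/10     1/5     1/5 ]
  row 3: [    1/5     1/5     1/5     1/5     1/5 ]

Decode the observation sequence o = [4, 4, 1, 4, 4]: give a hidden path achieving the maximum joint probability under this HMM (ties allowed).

path = [3, 2, 0, 1, 1]

t=0: δ = [4.000e-02, 4.000e-02, 4.000e-02, 8.000e-02]  (obs o_0=4)
t=1: δ = [3.200e-03, 4.800e-03, 6.400e-03, 2.400e-03]  ψ = [2, 3, 3, 2]  (obs o_1=4)
t=2: δ = [5.120e-04, 2.400e-04, 3.840e-04, 3.840e-04]  ψ = [2, 1, 2, 2]  (obs o_2=1)
t=3: δ = [3.072e-05, 3.072e-05, 3.072e-05, 2.304e-05]  ψ = [0, 0, 0, 2]  (obs o_3=4)
t=4: δ = [2.458e-06, 3.072e-06, 1.843e-06, 1.843e-06]  ψ = [2, 1, 0, 2]  (obs o_4=4)
backtrack: best end state = 1; path = [3, 2, 0, 1, 1]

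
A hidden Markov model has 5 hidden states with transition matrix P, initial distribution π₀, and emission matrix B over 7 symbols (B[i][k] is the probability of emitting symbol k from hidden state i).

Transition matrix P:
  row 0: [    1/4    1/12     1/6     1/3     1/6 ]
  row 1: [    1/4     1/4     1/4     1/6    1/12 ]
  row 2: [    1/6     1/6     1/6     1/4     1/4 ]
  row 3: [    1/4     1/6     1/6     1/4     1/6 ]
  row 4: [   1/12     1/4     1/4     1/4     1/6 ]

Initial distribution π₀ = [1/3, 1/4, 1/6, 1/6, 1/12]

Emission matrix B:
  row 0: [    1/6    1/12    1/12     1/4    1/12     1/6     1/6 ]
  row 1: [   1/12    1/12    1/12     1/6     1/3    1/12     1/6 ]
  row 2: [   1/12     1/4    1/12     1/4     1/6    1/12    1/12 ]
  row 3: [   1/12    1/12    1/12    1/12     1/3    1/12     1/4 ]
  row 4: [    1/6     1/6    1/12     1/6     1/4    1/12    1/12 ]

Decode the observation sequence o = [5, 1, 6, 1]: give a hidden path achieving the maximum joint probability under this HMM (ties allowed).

t=0: δ = [5.556e-02, 2.083e-02, 1.389e-02, 1.389e-02, 6.944e-03]  (obs o_0=5)
t=1: δ = [1.157e-03, 4.340e-04, 2.315e-03, 1.543e-03, 1.543e-03]  ψ = [0, 1, 0, 0, 0]  (obs o_1=1)
t=2: δ = [6.430e-05, 6.430e-05, 3.215e-05, 1.447e-04, 4.823e-05]  ψ = [2, 2, 2, 2, 2]  (obs o_2=6)
t=3: δ = [3.014e-06, 2.009e-06, 6.028e-06, 3.014e-06, 4.019e-06]  ψ = [3, 3, 3, 3, 3]  (obs o_3=1)
backtrack: best end state = 2; path = [0, 2, 3, 2]

path = [0, 2, 3, 2]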